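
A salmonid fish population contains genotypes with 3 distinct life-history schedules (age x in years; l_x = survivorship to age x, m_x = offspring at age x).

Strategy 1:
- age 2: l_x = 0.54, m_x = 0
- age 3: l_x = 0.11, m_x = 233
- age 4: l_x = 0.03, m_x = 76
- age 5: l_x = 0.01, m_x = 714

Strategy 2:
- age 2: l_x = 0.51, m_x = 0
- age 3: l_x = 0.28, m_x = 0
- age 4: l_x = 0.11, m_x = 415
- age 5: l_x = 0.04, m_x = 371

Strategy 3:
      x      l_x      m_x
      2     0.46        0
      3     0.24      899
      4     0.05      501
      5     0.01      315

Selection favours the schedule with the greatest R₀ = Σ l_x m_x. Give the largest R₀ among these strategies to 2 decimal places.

Strategy 1: R₀ = 0.54×0 + 0.11×233 + 0.03×76 + 0.01×714 = 35.0500
Strategy 2: R₀ = 0.51×0 + 0.28×0 + 0.11×415 + 0.04×371 = 60.4900
Strategy 3: R₀ = 0.46×0 + 0.24×899 + 0.05×501 + 0.01×315 = 243.9600
Highest R₀: strategy 3 with 243.9600.

243.96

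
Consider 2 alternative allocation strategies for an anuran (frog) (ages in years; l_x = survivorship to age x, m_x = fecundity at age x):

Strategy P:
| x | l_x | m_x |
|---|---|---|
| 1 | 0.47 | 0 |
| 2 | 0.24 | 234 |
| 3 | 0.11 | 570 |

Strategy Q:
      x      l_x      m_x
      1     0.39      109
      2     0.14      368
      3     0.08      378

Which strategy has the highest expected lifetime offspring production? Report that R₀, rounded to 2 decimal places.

124.27

Strategy P: R₀ = 0.47×0 + 0.24×234 + 0.11×570 = 118.8600
Strategy Q: R₀ = 0.39×109 + 0.14×368 + 0.08×378 = 124.2700
Highest R₀: strategy Q with 124.2700.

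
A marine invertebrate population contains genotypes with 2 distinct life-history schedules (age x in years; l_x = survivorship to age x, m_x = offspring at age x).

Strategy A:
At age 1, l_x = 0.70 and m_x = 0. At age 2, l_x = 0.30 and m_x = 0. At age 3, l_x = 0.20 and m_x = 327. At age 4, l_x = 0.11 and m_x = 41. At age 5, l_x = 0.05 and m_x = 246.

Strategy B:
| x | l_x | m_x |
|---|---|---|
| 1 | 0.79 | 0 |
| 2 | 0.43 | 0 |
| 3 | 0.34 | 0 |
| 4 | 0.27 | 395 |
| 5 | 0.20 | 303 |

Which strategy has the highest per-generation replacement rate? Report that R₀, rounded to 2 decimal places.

Strategy A: R₀ = 0.70×0 + 0.30×0 + 0.20×327 + 0.11×41 + 0.05×246 = 82.2100
Strategy B: R₀ = 0.79×0 + 0.43×0 + 0.34×0 + 0.27×395 + 0.20×303 = 167.2500
Highest R₀: strategy B with 167.2500.

167.25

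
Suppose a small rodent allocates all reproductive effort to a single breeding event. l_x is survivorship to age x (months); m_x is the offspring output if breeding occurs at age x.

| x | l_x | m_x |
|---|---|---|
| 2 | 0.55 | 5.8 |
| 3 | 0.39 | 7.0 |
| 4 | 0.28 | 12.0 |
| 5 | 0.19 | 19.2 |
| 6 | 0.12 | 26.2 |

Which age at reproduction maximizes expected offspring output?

Expected offspring if breeding at age x = l_x × m_x:
  age 2: 0.55 × 5.8 = 3.190
  age 3: 0.39 × 7.0 = 2.730
  age 4: 0.28 × 12.0 = 3.360
  age 5: 0.19 × 19.2 = 3.648
  age 6: 0.12 × 26.2 = 3.144
Maximum at age 5 (3.648).

5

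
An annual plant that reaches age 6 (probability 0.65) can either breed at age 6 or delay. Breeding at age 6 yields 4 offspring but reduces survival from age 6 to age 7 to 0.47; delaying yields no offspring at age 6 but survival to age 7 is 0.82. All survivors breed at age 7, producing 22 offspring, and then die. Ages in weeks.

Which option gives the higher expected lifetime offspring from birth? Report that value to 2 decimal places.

11.73

breed at age 6: R₀ = 0.65 × (4 + 0.47 × 22) = 0.65 × 14.3400 = 9.3210
delay to age 7: R₀ = 0.65 × (0.82 × 22) = 0.65 × 18.0400 = 11.7260
Higher: delay to age 7 (11.7260).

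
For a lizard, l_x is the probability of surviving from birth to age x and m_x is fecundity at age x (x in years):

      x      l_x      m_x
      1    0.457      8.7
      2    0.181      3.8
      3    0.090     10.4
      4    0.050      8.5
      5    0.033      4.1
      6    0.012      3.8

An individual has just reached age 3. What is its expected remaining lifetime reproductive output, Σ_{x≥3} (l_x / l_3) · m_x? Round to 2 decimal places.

l_3 = 0.090. Conditional survival from age 3 to x is l_x / l_3.
  x=3: (0.090/0.090) × 10.4 = 10.4000
  x=4: (0.050/0.090) × 8.5 = 4.7222
  x=5: (0.033/0.090) × 4.1 = 1.5033
  x=6: (0.012/0.090) × 3.8 = 0.5067
Sum = 10.4000 + 4.7222 + 1.5033 + 0.5067 = 17.1322

17.13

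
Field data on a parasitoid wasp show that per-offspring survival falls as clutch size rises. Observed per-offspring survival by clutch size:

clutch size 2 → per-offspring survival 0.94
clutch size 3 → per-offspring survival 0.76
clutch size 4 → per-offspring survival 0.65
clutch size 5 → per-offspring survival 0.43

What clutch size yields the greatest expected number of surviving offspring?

4

Expected surviving offspring = c × s(c):
  c=2: 2 × 0.94 = 1.880
  c=3: 3 × 0.76 = 2.280
  c=4: 4 × 0.65 = 2.600
  c=5: 5 × 0.43 = 2.150
Maximum at c = 4 (2.600 surviving offspring).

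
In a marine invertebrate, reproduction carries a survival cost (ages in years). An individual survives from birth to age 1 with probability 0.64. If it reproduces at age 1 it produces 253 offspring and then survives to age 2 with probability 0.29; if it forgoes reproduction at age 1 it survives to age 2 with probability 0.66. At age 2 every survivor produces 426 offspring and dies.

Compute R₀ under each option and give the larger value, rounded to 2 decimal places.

breed at age 1: R₀ = 0.64 × (253 + 0.29 × 426) = 0.64 × 376.5400 = 240.9856
delay to age 2: R₀ = 0.64 × (0.66 × 426) = 0.64 × 281.1600 = 179.9424
Higher: breed at age 1 (240.9856).

240.99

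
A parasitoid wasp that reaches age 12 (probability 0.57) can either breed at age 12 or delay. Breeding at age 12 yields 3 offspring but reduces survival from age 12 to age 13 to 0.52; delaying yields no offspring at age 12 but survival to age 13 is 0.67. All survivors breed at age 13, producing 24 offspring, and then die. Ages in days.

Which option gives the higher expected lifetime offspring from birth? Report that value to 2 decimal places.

breed at age 12: R₀ = 0.57 × (3 + 0.52 × 24) = 0.57 × 15.4800 = 8.8236
delay to age 13: R₀ = 0.57 × (0.67 × 24) = 0.57 × 16.0800 = 9.1656
Higher: delay to age 13 (9.1656).

9.17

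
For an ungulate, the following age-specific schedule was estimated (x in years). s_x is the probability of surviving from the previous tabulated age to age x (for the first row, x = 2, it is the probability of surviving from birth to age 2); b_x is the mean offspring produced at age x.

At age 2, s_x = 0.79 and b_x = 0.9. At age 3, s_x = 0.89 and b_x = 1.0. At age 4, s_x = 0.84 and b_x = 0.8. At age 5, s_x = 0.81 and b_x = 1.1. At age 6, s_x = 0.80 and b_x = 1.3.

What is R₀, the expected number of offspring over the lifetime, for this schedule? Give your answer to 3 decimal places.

Survivorship from birth: l_x = s_2·s_3·…·s_x.
  l_2 = 0.79000
  l_3 = 0.70310
  l_4 = 0.59060
  l_5 = 0.47839
  l_6 = 0.38271
R₀ = Σ l_x b_x:
  age 2: 0.79000 × 0.9 = 0.7110
  age 3: 0.70310 × 1.0 = 0.7031
  age 4: 0.59060 × 0.8 = 0.4725
  age 5: 0.47839 × 1.1 = 0.5262
  age 6: 0.38271 × 1.3 = 0.4975
R₀ = 0.7110 + 0.7031 + 0.4725 + 0.5262 + 0.4975 = 2.9103

2.910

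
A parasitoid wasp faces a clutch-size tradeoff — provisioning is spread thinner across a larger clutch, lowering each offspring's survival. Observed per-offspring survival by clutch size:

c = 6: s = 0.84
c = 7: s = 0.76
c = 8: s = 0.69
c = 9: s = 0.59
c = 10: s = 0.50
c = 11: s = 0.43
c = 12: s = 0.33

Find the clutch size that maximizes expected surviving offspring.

8

Expected surviving offspring = c × s(c):
  c=6: 6 × 0.84 = 5.040
  c=7: 7 × 0.76 = 5.320
  c=8: 8 × 0.69 = 5.520
  c=9: 9 × 0.59 = 5.310
  c=10: 10 × 0.50 = 5.000
  c=11: 11 × 0.43 = 4.730
  c=12: 12 × 0.33 = 3.960
Maximum at c = 8 (5.520 surviving offspring).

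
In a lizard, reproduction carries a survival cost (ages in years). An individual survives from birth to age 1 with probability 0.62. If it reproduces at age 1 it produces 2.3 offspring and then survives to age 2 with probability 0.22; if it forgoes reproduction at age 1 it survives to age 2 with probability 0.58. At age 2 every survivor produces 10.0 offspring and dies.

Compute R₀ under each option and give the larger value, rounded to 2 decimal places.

breed at age 1: R₀ = 0.62 × (2.3 + 0.22 × 10.0) = 0.62 × 4.5000 = 2.7900
delay to age 2: R₀ = 0.62 × (0.58 × 10.0) = 0.62 × 5.8000 = 3.5960
Higher: delay to age 2 (3.5960).

3.60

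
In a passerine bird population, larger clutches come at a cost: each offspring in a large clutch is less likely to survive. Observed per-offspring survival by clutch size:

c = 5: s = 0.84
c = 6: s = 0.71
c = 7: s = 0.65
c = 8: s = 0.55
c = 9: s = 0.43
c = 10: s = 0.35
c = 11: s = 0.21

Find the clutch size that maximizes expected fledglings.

7

Expected fledglings = c × s(c):
  c=5: 5 × 0.84 = 4.200
  c=6: 6 × 0.71 = 4.260
  c=7: 7 × 0.65 = 4.550
  c=8: 8 × 0.55 = 4.400
  c=9: 9 × 0.43 = 3.870
  c=10: 10 × 0.35 = 3.500
  c=11: 11 × 0.21 = 2.310
Maximum at c = 7 (4.550 fledglings).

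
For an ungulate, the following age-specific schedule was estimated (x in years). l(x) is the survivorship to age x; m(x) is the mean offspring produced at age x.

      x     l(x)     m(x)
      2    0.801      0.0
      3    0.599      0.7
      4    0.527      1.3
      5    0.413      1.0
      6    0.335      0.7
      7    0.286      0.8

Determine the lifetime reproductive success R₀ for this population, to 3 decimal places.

R₀ = Σ l(x) m(x):
  age 2: 0.801 × 0.0 = 0.0000
  age 3: 0.599 × 0.7 = 0.4193
  age 4: 0.527 × 1.3 = 0.6851
  age 5: 0.413 × 1.0 = 0.4130
  age 6: 0.335 × 0.7 = 0.2345
  age 7: 0.286 × 0.8 = 0.2288
R₀ = 0.0000 + 0.4193 + 0.6851 + 0.4130 + 0.2345 + 0.2288 = 1.9807

1.981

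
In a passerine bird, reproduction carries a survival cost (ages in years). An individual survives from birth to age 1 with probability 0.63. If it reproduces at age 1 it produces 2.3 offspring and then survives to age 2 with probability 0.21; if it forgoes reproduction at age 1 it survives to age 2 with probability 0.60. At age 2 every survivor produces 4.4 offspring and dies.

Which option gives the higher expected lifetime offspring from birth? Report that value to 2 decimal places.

breed at age 1: R₀ = 0.63 × (2.3 + 0.21 × 4.4) = 0.63 × 3.2240 = 2.0311
delay to age 2: R₀ = 0.63 × (0.60 × 4.4) = 0.63 × 2.6400 = 1.6632
Higher: breed at age 1 (2.0311).

2.03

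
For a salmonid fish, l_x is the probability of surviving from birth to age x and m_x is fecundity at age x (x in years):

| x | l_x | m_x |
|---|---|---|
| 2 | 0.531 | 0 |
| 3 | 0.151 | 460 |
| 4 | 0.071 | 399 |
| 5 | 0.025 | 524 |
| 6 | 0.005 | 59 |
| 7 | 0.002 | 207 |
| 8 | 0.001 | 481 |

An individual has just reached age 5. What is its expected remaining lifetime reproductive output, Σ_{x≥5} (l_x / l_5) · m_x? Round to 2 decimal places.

571.60

l_5 = 0.025. Conditional survival from age 5 to x is l_x / l_5.
  x=5: (0.025/0.025) × 524 = 524.0000
  x=6: (0.005/0.025) × 59 = 11.8000
  x=7: (0.002/0.025) × 207 = 16.5600
  x=8: (0.001/0.025) × 481 = 19.2400
Sum = 524.0000 + 11.8000 + 16.5600 + 19.2400 = 571.6000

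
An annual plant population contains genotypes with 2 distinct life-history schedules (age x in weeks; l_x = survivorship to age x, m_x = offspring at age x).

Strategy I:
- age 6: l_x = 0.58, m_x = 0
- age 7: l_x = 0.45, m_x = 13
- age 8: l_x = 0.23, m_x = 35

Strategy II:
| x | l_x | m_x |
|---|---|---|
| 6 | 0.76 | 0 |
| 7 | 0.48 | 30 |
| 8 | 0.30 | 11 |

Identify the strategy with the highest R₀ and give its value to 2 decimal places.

17.70

Strategy I: R₀ = 0.58×0 + 0.45×13 + 0.23×35 = 13.9000
Strategy II: R₀ = 0.76×0 + 0.48×30 + 0.30×11 = 17.7000
Highest R₀: strategy II with 17.7000.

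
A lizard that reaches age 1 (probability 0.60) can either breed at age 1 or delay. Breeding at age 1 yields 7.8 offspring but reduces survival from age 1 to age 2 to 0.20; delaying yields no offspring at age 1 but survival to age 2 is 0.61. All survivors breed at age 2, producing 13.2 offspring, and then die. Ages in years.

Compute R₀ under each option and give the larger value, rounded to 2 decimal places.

breed at age 1: R₀ = 0.60 × (7.8 + 0.20 × 13.2) = 0.60 × 10.4400 = 6.2640
delay to age 2: R₀ = 0.60 × (0.61 × 13.2) = 0.60 × 8.0520 = 4.8312
Higher: breed at age 1 (6.2640).

6.26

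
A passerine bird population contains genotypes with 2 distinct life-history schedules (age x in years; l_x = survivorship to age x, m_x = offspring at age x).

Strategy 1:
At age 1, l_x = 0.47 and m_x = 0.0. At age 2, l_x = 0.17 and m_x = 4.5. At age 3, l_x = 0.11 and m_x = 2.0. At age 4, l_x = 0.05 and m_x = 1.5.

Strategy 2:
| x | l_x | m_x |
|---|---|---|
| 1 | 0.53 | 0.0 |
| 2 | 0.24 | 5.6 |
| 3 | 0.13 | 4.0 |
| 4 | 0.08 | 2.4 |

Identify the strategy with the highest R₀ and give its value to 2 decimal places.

Strategy 1: R₀ = 0.47×0.0 + 0.17×4.5 + 0.11×2.0 + 0.05×1.5 = 1.0600
Strategy 2: R₀ = 0.53×0.0 + 0.24×5.6 + 0.13×4.0 + 0.08×2.4 = 2.0560
Highest R₀: strategy 2 with 2.0560.

2.06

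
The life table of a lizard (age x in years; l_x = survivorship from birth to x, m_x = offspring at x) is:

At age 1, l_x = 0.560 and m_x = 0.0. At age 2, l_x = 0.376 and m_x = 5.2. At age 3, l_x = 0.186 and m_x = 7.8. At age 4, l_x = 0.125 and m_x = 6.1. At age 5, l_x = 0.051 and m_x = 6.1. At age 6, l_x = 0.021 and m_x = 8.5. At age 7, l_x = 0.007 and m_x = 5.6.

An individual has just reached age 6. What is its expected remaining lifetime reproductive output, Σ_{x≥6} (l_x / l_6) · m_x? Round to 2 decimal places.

10.37

l_6 = 0.021. Conditional survival from age 6 to x is l_x / l_6.
  x=6: (0.021/0.021) × 8.5 = 8.5000
  x=7: (0.007/0.021) × 5.6 = 1.8667
Sum = 8.5000 + 1.8667 = 10.3667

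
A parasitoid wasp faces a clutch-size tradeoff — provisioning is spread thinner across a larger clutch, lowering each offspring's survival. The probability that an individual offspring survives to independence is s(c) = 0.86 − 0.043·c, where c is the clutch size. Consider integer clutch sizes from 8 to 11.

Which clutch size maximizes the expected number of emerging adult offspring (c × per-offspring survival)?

Expected emerging adult offspring = c × s(c):
  c=8: 8 × 0.516 = 4.128
  c=9: 9 × 0.473 = 4.257
  c=10: 10 × 0.430 = 4.300
  c=11: 11 × 0.387 = 4.257
Maximum at c = 10 (4.300 emerging adult offspring).

10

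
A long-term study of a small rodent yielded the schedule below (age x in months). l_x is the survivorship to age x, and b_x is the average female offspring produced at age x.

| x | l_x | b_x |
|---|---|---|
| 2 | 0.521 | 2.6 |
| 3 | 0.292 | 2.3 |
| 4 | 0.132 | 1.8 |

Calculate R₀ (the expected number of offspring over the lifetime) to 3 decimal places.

R₀ = Σ l_x b_x:
  age 2: 0.521 × 2.6 = 1.3546
  age 3: 0.292 × 2.3 = 0.6716
  age 4: 0.132 × 1.8 = 0.2376
R₀ = 1.3546 + 0.6716 + 0.2376 = 2.2638

2.264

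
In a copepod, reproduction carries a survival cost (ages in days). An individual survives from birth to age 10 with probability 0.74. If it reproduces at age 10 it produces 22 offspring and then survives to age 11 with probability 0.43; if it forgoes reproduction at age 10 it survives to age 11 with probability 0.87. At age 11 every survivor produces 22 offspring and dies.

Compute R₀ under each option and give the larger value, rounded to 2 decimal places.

breed at age 10: R₀ = 0.74 × (22 + 0.43 × 22) = 0.74 × 31.4600 = 23.2804
delay to age 11: R₀ = 0.74 × (0.87 × 22) = 0.74 × 19.1400 = 14.1636
Higher: breed at age 10 (23.2804).

23.28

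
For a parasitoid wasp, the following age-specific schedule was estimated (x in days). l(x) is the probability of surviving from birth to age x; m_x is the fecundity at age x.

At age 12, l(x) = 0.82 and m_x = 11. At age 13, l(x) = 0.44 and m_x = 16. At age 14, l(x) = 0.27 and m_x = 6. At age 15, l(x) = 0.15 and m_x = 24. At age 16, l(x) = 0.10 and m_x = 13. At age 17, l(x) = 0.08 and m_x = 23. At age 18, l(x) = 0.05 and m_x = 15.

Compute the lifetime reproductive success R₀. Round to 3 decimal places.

25.170

R₀ = Σ l(x) m_x:
  age 12: 0.82 × 11 = 9.0200
  age 13: 0.44 × 16 = 7.0400
  age 14: 0.27 × 6 = 1.6200
  age 15: 0.15 × 24 = 3.6000
  age 16: 0.10 × 13 = 1.3000
  age 17: 0.08 × 23 = 1.8400
  age 18: 0.05 × 15 = 0.7500
R₀ = 9.0200 + 7.0400 + 1.6200 + 3.6000 + 1.3000 + 1.8400 + 0.7500 = 25.1700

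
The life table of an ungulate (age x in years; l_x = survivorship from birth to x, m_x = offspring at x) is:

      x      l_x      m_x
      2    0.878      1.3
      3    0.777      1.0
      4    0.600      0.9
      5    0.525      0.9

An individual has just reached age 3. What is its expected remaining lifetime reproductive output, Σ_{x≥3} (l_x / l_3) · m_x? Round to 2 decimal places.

2.30

l_3 = 0.777. Conditional survival from age 3 to x is l_x / l_3.
  x=3: (0.777/0.777) × 1.0 = 1.0000
  x=4: (0.600/0.777) × 0.9 = 0.6950
  x=5: (0.525/0.777) × 0.9 = 0.6081
Sum = 1.0000 + 0.6950 + 0.6081 = 2.3031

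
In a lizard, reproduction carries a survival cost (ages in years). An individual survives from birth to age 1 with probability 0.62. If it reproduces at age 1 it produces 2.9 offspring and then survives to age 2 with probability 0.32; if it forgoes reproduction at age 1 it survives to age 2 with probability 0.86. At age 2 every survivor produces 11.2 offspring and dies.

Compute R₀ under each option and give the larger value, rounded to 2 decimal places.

5.97

breed at age 1: R₀ = 0.62 × (2.9 + 0.32 × 11.2) = 0.62 × 6.4840 = 4.0201
delay to age 2: R₀ = 0.62 × (0.86 × 11.2) = 0.62 × 9.6320 = 5.9718
Higher: delay to age 2 (5.9718).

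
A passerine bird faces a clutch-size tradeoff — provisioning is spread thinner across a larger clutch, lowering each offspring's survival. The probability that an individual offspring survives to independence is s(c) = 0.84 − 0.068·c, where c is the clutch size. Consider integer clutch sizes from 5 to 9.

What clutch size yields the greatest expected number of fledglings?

6

Expected fledglings = c × s(c):
  c=5: 5 × 0.500 = 2.500
  c=6: 6 × 0.432 = 2.592
  c=7: 7 × 0.364 = 2.548
  c=8: 8 × 0.296 = 2.368
  c=9: 9 × 0.228 = 2.052
Maximum at c = 6 (2.592 fledglings).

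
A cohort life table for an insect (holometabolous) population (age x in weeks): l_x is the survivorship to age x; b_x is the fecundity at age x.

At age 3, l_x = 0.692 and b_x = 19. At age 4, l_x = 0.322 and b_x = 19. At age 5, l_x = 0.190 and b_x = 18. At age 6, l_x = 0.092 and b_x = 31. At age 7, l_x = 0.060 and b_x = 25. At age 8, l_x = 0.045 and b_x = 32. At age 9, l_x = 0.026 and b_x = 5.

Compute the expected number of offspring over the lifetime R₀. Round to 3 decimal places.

R₀ = Σ l_x b_x:
  age 3: 0.692 × 19 = 13.1480
  age 4: 0.322 × 19 = 6.1180
  age 5: 0.190 × 18 = 3.4200
  age 6: 0.092 × 31 = 2.8520
  age 7: 0.060 × 25 = 1.5000
  age 8: 0.045 × 32 = 1.4400
  age 9: 0.026 × 5 = 0.1300
R₀ = 13.1480 + 6.1180 + 3.4200 + 2.8520 + 1.5000 + 1.4400 + 0.1300 = 28.6080

28.608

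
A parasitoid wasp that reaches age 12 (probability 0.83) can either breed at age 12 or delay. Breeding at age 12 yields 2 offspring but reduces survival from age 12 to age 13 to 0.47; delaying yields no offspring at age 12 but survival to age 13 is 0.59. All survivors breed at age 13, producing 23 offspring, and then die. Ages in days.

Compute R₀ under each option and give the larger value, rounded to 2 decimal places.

11.26

breed at age 12: R₀ = 0.83 × (2 + 0.47 × 23) = 0.83 × 12.8100 = 10.6323
delay to age 13: R₀ = 0.83 × (0.59 × 23) = 0.83 × 13.5700 = 11.2631
Higher: delay to age 13 (11.2631).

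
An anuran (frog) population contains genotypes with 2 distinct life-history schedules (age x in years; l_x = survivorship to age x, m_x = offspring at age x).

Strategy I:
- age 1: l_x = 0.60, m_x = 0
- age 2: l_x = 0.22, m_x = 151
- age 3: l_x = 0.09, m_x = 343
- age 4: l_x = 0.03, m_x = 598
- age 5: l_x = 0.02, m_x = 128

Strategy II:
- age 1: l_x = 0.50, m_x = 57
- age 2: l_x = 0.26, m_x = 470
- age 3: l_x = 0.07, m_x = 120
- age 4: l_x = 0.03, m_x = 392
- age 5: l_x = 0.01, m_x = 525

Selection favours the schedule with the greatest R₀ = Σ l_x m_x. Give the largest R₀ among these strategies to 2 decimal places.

176.11

Strategy I: R₀ = 0.60×0 + 0.22×151 + 0.09×343 + 0.03×598 + 0.02×128 = 84.5900
Strategy II: R₀ = 0.50×57 + 0.26×470 + 0.07×120 + 0.03×392 + 0.01×525 = 176.1100
Highest R₀: strategy II with 176.1100.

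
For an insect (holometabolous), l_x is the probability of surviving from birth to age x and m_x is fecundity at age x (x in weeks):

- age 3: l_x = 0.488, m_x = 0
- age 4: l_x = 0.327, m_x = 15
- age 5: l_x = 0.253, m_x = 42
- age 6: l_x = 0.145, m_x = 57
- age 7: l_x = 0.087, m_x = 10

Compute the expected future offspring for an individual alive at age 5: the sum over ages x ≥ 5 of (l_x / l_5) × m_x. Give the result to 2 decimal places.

78.11

l_5 = 0.253. Conditional survival from age 5 to x is l_x / l_5.
  x=5: (0.253/0.253) × 42 = 42.0000
  x=6: (0.145/0.253) × 57 = 32.6680
  x=7: (0.087/0.253) × 10 = 3.4387
Sum = 42.0000 + 32.6680 + 3.4387 = 78.1067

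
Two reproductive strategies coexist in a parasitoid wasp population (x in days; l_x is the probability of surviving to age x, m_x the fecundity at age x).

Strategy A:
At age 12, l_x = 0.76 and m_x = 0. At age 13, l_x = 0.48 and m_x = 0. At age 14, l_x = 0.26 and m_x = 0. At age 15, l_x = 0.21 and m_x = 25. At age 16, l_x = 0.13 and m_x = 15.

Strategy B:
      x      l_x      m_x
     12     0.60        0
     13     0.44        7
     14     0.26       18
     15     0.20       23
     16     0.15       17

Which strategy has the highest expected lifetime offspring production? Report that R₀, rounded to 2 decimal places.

Strategy A: R₀ = 0.76×0 + 0.48×0 + 0.26×0 + 0.21×25 + 0.13×15 = 7.2000
Strategy B: R₀ = 0.60×0 + 0.44×7 + 0.26×18 + 0.20×23 + 0.15×17 = 14.9100
Highest R₀: strategy B with 14.9100.

14.91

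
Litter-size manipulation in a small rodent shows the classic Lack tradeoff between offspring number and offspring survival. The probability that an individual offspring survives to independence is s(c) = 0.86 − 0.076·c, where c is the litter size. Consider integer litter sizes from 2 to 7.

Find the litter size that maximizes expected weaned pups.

6

Expected weaned pups = c × s(c):
  c=2: 2 × 0.708 = 1.416
  c=3: 3 × 0.632 = 1.896
  c=4: 4 × 0.556 = 2.224
  c=5: 5 × 0.480 = 2.400
  c=6: 6 × 0.404 = 2.424
  c=7: 7 × 0.328 = 2.296
Maximum at c = 6 (2.424 weaned pups).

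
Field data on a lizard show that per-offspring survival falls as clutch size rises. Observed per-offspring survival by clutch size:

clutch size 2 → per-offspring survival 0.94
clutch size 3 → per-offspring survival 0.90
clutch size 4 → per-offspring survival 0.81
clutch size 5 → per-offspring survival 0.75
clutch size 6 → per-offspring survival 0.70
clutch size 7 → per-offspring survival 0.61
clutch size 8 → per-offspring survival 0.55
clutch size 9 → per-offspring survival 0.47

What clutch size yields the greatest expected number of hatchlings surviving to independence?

Expected hatchlings surviving to independence = c × s(c):
  c=2: 2 × 0.94 = 1.880
  c=3: 3 × 0.90 = 2.700
  c=4: 4 × 0.81 = 3.240
  c=5: 5 × 0.75 = 3.750
  c=6: 6 × 0.70 = 4.200
  c=7: 7 × 0.61 = 4.270
  c=8: 8 × 0.55 = 4.400
  c=9: 9 × 0.47 = 4.230
Maximum at c = 8 (4.400 hatchlings surviving to independence).

8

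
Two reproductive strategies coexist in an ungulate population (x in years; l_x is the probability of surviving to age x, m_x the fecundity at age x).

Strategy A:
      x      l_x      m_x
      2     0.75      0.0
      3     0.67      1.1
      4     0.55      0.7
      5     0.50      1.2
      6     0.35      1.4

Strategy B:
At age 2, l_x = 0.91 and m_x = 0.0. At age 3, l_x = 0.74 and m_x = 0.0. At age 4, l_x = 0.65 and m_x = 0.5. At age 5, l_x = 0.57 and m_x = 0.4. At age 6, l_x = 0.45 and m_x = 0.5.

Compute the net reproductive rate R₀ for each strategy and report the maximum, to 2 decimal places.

Strategy A: R₀ = 0.75×0.0 + 0.67×1.1 + 0.55×0.7 + 0.50×1.2 + 0.35×1.4 = 2.2120
Strategy B: R₀ = 0.91×0.0 + 0.74×0.0 + 0.65×0.5 + 0.57×0.4 + 0.45×0.5 = 0.7780
Highest R₀: strategy A with 2.2120.

2.21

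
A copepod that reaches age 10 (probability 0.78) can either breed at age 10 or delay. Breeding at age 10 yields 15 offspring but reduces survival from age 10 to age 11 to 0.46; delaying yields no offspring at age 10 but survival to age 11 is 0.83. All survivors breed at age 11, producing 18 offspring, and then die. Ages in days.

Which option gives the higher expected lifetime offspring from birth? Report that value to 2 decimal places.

18.16

breed at age 10: R₀ = 0.78 × (15 + 0.46 × 18) = 0.78 × 23.2800 = 18.1584
delay to age 11: R₀ = 0.78 × (0.83 × 18) = 0.78 × 14.9400 = 11.6532
Higher: breed at age 10 (18.1584).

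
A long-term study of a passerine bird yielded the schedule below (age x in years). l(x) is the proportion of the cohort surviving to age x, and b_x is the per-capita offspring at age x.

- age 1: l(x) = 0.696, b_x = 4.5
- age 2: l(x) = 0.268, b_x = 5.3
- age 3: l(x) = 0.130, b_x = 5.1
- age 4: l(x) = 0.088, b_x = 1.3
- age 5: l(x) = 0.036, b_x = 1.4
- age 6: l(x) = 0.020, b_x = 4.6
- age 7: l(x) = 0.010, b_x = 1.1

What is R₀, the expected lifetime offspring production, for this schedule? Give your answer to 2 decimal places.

R₀ = Σ l(x) b_x:
  age 1: 0.696 × 4.5 = 3.1320
  age 2: 0.268 × 5.3 = 1.4204
  age 3: 0.130 × 5.1 = 0.6630
  age 4: 0.088 × 1.3 = 0.1144
  age 5: 0.036 × 1.4 = 0.0504
  age 6: 0.020 × 4.6 = 0.0920
  age 7: 0.010 × 1.1 = 0.0110
R₀ = 3.1320 + 1.4204 + 0.6630 + 0.1144 + 0.0504 + 0.0920 + 0.0110 = 5.4832

5.48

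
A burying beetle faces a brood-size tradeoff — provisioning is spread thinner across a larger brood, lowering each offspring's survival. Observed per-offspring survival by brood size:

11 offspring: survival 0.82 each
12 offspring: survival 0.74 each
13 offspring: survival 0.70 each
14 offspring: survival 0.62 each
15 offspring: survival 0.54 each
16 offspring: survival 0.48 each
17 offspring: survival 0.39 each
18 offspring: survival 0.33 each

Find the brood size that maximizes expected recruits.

Expected recruits = c × s(c):
  c=11: 11 × 0.82 = 9.020
  c=12: 12 × 0.74 = 8.880
  c=13: 13 × 0.70 = 9.100
  c=14: 14 × 0.62 = 8.680
  c=15: 15 × 0.54 = 8.100
  c=16: 16 × 0.48 = 7.680
  c=17: 17 × 0.39 = 6.630
  c=18: 18 × 0.33 = 5.940
Maximum at c = 13 (9.100 recruits).

13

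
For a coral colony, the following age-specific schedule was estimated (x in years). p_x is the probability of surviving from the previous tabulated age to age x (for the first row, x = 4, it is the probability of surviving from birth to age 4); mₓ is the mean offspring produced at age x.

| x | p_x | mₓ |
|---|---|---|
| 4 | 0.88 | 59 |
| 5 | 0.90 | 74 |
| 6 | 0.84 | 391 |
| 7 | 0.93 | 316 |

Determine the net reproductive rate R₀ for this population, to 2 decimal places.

566.16

Survivorship from birth: l_x = p_4·p_5·…·p_x.
  l_4 = 0.88000
  l_5 = 0.79200
  l_6 = 0.66528
  l_7 = 0.61871
R₀ = Σ l_x mₓ:
  age 4: 0.88000 × 59 = 51.9200
  age 5: 0.79200 × 74 = 58.6080
  age 6: 0.66528 × 391 = 260.1245
  age 7: 0.61871 × 316 = 195.5124
R₀ = 51.9200 + 58.6080 + 260.1245 + 195.5124 = 566.1648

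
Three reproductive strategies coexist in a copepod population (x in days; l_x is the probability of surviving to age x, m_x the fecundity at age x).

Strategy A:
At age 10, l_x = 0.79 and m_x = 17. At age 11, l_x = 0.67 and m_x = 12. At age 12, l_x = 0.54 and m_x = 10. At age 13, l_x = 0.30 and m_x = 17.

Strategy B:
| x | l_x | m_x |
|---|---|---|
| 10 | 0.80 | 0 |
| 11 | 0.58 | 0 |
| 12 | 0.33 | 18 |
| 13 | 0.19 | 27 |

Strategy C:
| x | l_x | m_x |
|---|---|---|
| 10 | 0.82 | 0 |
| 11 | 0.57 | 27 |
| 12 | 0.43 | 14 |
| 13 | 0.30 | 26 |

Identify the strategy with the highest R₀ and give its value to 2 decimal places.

31.97

Strategy A: R₀ = 0.79×17 + 0.67×12 + 0.54×10 + 0.30×17 = 31.9700
Strategy B: R₀ = 0.80×0 + 0.58×0 + 0.33×18 + 0.19×27 = 11.0700
Strategy C: R₀ = 0.82×0 + 0.57×27 + 0.43×14 + 0.30×26 = 29.2100
Highest R₀: strategy A with 31.9700.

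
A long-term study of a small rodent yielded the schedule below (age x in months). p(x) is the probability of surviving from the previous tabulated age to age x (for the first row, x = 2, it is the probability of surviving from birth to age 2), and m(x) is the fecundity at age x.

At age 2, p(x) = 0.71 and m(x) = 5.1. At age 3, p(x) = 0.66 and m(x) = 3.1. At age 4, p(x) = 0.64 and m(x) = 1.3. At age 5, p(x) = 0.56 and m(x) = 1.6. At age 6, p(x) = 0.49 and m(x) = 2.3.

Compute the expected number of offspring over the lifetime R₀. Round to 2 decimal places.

5.92

Survivorship from birth: l_x = p_2·p_3·…·p_x.
  l_2 = 0.71000
  l_3 = 0.46860
  l_4 = 0.29990
  l_5 = 0.16795
  l_6 = 0.08229
R₀ = Σ l_x m(x):
  age 2: 0.71000 × 5.1 = 3.6210
  age 3: 0.46860 × 3.1 = 1.4527
  age 4: 0.29990 × 1.3 = 0.3899
  age 5: 0.16795 × 1.6 = 0.2687
  age 6: 0.08229 × 2.3 = 0.1893
R₀ = 3.6210 + 1.4527 + 0.3899 + 0.2687 + 0.1893 = 5.9215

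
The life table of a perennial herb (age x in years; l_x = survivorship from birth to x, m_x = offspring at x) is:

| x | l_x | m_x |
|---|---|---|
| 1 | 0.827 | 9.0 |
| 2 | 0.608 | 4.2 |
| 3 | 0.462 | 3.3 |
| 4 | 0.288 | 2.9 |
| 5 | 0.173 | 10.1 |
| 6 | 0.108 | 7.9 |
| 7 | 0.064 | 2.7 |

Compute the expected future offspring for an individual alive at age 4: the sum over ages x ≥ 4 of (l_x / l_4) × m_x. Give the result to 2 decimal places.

12.53

l_4 = 0.288. Conditional survival from age 4 to x is l_x / l_4.
  x=4: (0.288/0.288) × 2.9 = 2.9000
  x=5: (0.173/0.288) × 10.1 = 6.0670
  x=6: (0.108/0.288) × 7.9 = 2.9625
  x=7: (0.064/0.288) × 2.7 = 0.6000
Sum = 2.9000 + 6.0670 + 2.9625 + 0.6000 = 12.5295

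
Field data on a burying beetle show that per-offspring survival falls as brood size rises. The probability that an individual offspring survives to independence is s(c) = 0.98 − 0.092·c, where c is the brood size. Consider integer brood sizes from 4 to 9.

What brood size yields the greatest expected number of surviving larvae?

Expected surviving larvae = c × s(c):
  c=4: 4 × 0.612 = 2.448
  c=5: 5 × 0.520 = 2.600
  c=6: 6 × 0.428 = 2.568
  c=7: 7 × 0.336 = 2.352
  c=8: 8 × 0.244 = 1.952
  c=9: 9 × 0.152 = 1.368
Maximum at c = 5 (2.600 surviving larvae).

5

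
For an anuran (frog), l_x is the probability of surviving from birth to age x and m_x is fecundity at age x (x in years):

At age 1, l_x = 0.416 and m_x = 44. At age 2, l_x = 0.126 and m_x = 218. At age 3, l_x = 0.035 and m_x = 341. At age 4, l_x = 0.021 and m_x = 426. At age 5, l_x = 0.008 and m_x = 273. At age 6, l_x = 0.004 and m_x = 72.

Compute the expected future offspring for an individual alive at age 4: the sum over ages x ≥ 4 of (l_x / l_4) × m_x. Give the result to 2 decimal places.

543.71

l_4 = 0.021. Conditional survival from age 4 to x is l_x / l_4.
  x=4: (0.021/0.021) × 426 = 426.0000
  x=5: (0.008/0.021) × 273 = 104.0000
  x=6: (0.004/0.021) × 72 = 13.7143
Sum = 426.0000 + 104.0000 + 13.7143 = 543.7143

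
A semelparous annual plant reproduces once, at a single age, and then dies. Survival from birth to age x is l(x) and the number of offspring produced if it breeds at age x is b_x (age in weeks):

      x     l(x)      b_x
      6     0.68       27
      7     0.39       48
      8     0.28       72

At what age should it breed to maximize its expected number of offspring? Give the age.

8

Expected offspring if breeding at age x = l(x) × b_x:
  age 6: 0.68 × 27 = 18.360
  age 7: 0.39 × 48 = 18.720
  age 8: 0.28 × 72 = 20.160
Maximum at age 8 (20.160).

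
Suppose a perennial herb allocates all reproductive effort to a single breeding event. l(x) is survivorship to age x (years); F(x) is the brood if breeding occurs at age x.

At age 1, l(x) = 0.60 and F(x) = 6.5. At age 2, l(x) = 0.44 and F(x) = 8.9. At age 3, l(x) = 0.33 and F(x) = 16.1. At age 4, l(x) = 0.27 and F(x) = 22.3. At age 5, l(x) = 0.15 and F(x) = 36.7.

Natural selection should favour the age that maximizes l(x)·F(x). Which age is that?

Expected offspring if breeding at age x = l(x) × F(x):
  age 1: 0.60 × 6.5 = 3.900
  age 2: 0.44 × 8.9 = 3.916
  age 3: 0.33 × 16.1 = 5.313
  age 4: 0.27 × 22.3 = 6.021
  age 5: 0.15 × 36.7 = 5.505
Maximum at age 4 (6.021).

4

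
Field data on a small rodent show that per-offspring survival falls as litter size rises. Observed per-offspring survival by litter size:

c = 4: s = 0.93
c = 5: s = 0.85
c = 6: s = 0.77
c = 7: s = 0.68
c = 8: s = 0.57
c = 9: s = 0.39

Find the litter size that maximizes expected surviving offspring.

Expected surviving offspring = c × s(c):
  c=4: 4 × 0.93 = 3.720
  c=5: 5 × 0.85 = 4.250
  c=6: 6 × 0.77 = 4.620
  c=7: 7 × 0.68 = 4.760
  c=8: 8 × 0.57 = 4.560
  c=9: 9 × 0.39 = 3.510
Maximum at c = 7 (4.760 surviving offspring).

7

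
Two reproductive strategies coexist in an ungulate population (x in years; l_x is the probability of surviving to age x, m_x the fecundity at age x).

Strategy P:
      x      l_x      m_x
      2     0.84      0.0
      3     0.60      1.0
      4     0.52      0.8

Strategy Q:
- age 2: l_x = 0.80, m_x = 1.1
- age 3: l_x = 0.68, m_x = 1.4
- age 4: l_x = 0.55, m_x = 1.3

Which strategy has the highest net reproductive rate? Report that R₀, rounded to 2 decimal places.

2.55

Strategy P: R₀ = 0.84×0.0 + 0.60×1.0 + 0.52×0.8 = 1.0160
Strategy Q: R₀ = 0.80×1.1 + 0.68×1.4 + 0.55×1.3 = 2.5470
Highest R₀: strategy Q with 2.5470.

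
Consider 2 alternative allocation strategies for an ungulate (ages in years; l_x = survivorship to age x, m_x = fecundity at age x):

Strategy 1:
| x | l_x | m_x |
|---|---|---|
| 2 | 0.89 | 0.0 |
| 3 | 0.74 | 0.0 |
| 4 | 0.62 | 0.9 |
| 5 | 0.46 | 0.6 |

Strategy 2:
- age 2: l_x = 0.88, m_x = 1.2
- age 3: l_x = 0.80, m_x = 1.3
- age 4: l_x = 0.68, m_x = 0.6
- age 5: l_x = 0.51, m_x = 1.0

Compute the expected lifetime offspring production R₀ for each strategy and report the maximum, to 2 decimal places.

3.01

Strategy 1: R₀ = 0.89×0.0 + 0.74×0.0 + 0.62×0.9 + 0.46×0.6 = 0.8340
Strategy 2: R₀ = 0.88×1.2 + 0.80×1.3 + 0.68×0.6 + 0.51×1.0 = 3.0140
Highest R₀: strategy 2 with 3.0140.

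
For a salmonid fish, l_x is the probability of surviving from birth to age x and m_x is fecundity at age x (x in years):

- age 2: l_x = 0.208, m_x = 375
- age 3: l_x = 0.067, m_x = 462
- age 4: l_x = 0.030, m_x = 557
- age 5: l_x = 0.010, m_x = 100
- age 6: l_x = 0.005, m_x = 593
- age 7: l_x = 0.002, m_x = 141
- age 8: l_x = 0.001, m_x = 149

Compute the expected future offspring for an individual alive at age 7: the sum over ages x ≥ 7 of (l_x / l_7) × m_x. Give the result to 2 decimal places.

l_7 = 0.002. Conditional survival from age 7 to x is l_x / l_7.
  x=7: (0.002/0.002) × 141 = 141.0000
  x=8: (0.001/0.002) × 149 = 74.5000
Sum = 141.0000 + 74.5000 = 215.5000

215.50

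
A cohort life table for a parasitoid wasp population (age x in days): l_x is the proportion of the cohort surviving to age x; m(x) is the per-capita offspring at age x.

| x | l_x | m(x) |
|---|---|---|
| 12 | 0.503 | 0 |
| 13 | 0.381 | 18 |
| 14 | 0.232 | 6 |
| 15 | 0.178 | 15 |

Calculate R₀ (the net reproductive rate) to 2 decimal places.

10.92

R₀ = Σ l_x m(x):
  age 12: 0.503 × 0 = 0.0000
  age 13: 0.381 × 18 = 6.8580
  age 14: 0.232 × 6 = 1.3920
  age 15: 0.178 × 15 = 2.6700
R₀ = 0.0000 + 6.8580 + 1.3920 + 2.6700 = 10.9200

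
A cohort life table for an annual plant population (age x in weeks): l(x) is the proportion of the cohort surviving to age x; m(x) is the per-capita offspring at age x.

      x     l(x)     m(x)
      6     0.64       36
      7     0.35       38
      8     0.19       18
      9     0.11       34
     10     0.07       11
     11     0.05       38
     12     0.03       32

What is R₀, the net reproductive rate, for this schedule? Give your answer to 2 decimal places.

R₀ = Σ l(x) m(x):
  age 6: 0.64 × 36 = 23.0400
  age 7: 0.35 × 38 = 13.3000
  age 8: 0.19 × 18 = 3.4200
  age 9: 0.11 × 34 = 3.7400
  age 10: 0.07 × 11 = 0.7700
  age 11: 0.05 × 38 = 1.9000
  age 12: 0.03 × 32 = 0.9600
R₀ = 23.0400 + 13.3000 + 3.4200 + 3.7400 + 0.7700 + 1.9000 + 0.9600 = 47.1300

47.13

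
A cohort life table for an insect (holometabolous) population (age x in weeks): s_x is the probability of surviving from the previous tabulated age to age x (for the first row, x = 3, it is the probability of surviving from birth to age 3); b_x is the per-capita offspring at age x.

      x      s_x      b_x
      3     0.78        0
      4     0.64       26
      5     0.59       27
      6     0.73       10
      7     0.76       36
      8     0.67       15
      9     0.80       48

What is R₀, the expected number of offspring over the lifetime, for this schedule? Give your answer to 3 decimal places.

34.810

Survivorship from birth: l_x = s_3·s_4·…·s_x.
  l_3 = 0.78000
  l_4 = 0.49920
  l_5 = 0.29453
  l_6 = 0.21501
  l_7 = 0.16340
  l_8 = 0.10948
  l_9 = 0.08758
R₀ = Σ l_x b_x:
  age 3: 0.78000 × 0 = 0.0000
  age 4: 0.49920 × 26 = 12.9792
  age 5: 0.29453 × 27 = 7.9523
  age 6: 0.21501 × 10 = 2.1501
  age 7: 0.16340 × 36 = 5.8824
  age 8: 0.10948 × 15 = 1.6422
  age 9: 0.08758 × 48 = 4.2038
R₀ = 0.0000 + 12.9792 + 7.9523 + 2.1501 + 5.8824 + 1.6422 + 4.2038 = 34.8100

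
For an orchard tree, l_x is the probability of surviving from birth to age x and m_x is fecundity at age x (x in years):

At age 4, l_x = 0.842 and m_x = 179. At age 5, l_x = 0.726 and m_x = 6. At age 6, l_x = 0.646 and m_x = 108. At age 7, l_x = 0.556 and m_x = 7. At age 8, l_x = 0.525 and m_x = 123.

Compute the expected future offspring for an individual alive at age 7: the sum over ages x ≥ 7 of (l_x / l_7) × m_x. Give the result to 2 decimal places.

l_7 = 0.556. Conditional survival from age 7 to x is l_x / l_7.
  x=7: (0.556/0.556) × 7 = 7.0000
  x=8: (0.525/0.556) × 123 = 116.1421
Sum = 7.0000 + 116.1421 = 123.1421

123.14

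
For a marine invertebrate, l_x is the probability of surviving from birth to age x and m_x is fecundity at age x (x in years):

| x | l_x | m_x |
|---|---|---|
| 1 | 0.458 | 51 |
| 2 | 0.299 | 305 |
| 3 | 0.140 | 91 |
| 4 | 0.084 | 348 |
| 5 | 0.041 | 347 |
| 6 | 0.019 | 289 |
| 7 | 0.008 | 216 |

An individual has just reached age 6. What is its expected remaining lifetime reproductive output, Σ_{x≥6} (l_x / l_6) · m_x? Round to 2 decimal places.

l_6 = 0.019. Conditional survival from age 6 to x is l_x / l_6.
  x=6: (0.019/0.019) × 289 = 289.0000
  x=7: (0.008/0.019) × 216 = 90.9474
Sum = 289.0000 + 90.9474 = 379.9474

379.95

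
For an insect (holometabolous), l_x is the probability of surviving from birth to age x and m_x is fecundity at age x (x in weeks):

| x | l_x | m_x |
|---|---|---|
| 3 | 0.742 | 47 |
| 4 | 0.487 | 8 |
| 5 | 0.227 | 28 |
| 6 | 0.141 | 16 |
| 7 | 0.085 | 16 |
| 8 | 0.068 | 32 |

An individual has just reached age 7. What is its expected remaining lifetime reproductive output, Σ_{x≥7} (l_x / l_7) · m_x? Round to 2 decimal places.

41.60

l_7 = 0.085. Conditional survival from age 7 to x is l_x / l_7.
  x=7: (0.085/0.085) × 16 = 16.0000
  x=8: (0.068/0.085) × 32 = 25.6000
Sum = 16.0000 + 25.6000 = 41.6000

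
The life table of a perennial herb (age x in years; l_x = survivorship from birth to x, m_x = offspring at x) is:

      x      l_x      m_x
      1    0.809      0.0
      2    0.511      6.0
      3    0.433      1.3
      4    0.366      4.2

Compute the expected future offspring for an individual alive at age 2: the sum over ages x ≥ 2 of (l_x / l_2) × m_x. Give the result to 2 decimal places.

10.11

l_2 = 0.511. Conditional survival from age 2 to x is l_x / l_2.
  x=2: (0.511/0.511) × 6.0 = 6.0000
  x=3: (0.433/0.511) × 1.3 = 1.1016
  x=4: (0.366/0.511) × 4.2 = 3.0082
Sum = 6.0000 + 1.1016 + 3.0082 = 10.1098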